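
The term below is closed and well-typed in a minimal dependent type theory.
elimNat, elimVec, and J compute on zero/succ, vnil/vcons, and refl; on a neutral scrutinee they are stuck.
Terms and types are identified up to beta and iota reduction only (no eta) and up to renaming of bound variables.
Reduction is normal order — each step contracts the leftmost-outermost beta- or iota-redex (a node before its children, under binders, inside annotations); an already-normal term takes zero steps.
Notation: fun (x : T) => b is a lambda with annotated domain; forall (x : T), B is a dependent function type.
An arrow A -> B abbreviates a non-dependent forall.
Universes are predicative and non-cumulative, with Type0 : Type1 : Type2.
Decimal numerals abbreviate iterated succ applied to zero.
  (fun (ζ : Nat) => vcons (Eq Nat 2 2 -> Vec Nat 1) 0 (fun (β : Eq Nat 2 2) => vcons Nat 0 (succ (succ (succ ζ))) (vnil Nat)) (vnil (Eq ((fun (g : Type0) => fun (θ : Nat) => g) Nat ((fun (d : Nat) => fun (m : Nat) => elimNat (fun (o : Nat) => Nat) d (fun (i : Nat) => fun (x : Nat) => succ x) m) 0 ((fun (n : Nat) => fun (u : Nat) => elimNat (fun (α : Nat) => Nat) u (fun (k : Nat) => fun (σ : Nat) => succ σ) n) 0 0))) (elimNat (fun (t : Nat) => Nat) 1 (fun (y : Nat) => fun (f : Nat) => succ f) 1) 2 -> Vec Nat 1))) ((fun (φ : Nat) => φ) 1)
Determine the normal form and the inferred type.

normal form:
  vcons (Eq Nat 2 2 -> Vec Nat 1) 0 (fun (ζ : Eq Nat 2 2) => vcons Nat 0 4 (vnil Nat)) (vnil (Eq Nat 2 2 -> Vec Nat 1))
type:
  Vec (Eq Nat 2 2 -> Vec Nat 1) 1


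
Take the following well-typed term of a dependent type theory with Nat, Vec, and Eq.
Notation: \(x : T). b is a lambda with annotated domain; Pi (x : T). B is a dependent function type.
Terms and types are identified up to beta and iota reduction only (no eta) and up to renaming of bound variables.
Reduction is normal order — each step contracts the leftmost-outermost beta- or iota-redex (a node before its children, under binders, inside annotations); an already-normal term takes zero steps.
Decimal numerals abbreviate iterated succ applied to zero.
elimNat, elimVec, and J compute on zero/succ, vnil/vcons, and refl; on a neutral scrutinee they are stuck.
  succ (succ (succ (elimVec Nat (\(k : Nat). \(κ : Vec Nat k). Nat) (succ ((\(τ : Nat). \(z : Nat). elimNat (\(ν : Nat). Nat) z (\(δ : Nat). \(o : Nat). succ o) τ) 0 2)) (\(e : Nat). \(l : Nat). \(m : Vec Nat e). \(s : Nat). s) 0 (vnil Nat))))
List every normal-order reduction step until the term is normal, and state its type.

reduction (normal order):
  succ (succ (succ (elimVec Nat (\(k : Nat). \(κ : Vec Nat k). Nat) (succ ((\(τ : Nat). \(z : Nat). elimNat (\(ν : Nat). Nat) z (\(δ : Nat). \(o : Nat). succ o) τ) 0 2)) (\(e : Nat). \(l : Nat). \(m : Vec Nat e). \(s : Nat). s) 0 (vnil Nat))))
  ~> succ (succ (succ (succ ((\(k : Nat). \(κ : Nat). elimNat (\(τ : Nat). Nat) κ (\(z : Nat). \(ν : Nat). succ ν) k) 0 2))))
  ~> succ (succ (succ (succ ((\(k : Nat). elimNat (\(κ : Nat). Nat) k (\(τ : Nat). \(z : Nat). succ z) 0) 2))))
  ~> succ (succ (succ (succ (elimNat (\(k : Nat). Nat) 2 (\(κ : Nat). \(τ : Nat). succ τ) 0))))
  ~> 6
the term's type:
  Nat


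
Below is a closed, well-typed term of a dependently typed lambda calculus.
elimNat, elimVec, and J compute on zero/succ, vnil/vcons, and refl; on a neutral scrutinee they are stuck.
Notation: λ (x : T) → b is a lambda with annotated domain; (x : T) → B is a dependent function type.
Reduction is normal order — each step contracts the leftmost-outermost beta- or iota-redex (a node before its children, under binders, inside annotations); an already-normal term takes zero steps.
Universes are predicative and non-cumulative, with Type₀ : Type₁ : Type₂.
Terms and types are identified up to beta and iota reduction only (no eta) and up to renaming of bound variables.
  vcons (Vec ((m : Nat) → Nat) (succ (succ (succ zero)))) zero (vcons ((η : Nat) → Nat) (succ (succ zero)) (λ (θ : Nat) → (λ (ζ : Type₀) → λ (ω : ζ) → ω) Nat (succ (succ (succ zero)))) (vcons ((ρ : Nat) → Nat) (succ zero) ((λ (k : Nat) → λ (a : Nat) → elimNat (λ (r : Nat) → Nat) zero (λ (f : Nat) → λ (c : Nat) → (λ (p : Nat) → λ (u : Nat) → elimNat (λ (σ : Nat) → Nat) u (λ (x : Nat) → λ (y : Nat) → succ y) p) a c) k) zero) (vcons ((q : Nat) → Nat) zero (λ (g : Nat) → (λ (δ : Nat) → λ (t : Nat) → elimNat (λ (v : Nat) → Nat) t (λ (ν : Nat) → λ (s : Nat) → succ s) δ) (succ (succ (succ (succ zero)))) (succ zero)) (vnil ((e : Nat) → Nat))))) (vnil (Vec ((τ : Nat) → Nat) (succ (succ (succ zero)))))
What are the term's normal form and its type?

reduced normal form:
  vcons (Vec ((m : Nat) → Nat) (succ (succ (succ zero)))) zero (vcons ((η : Nat) → Nat) (succ (succ zero)) (λ (θ : Nat) → succ (succ (succ zero))) (vcons ((ζ : Nat) → Nat) (succ zero) (λ (ω : Nat) → zero) (vcons ((ρ : Nat) → Nat) zero (λ (k : Nat) → succ (succ (succ (succ (succ zero))))) (vnil ((a : Nat) → Nat))))) (vnil (Vec ((r : Nat) → Nat) (succ (succ (succ zero)))))
the term's type:
  Vec (Vec ((m : Nat) → Nat) (succ (succ (succ zero)))) (succ zero)
observation: the term reaches its normal form after 19 normal-order steps.


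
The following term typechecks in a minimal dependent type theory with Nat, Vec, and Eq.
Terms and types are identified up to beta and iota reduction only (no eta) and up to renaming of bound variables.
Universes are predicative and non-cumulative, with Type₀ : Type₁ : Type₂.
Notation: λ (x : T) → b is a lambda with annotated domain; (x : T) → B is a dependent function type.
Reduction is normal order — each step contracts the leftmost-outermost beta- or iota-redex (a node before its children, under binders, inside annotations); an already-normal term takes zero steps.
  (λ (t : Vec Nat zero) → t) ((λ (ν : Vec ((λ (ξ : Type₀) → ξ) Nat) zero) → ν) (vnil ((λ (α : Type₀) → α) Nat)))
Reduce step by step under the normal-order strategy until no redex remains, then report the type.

normal-order reduction:
  (λ (t : Vec Nat zero) → t) ((λ (ν : Vec ((λ (ξ : Type₀) → ξ) Nat) zero) → ν) (vnil ((λ (α : Type₀) → α) Nat)))
  ~> (λ (t : Vec ((λ (ν : Type₀) → ν) Nat) zero) → t) (vnil ((λ (ξ : Type₀) → ξ) Nat))
  ~> vnil ((λ (t : Type₀) → t) Nat)
  ~> vnil Nat
inferred type:
  Vec Nat zero


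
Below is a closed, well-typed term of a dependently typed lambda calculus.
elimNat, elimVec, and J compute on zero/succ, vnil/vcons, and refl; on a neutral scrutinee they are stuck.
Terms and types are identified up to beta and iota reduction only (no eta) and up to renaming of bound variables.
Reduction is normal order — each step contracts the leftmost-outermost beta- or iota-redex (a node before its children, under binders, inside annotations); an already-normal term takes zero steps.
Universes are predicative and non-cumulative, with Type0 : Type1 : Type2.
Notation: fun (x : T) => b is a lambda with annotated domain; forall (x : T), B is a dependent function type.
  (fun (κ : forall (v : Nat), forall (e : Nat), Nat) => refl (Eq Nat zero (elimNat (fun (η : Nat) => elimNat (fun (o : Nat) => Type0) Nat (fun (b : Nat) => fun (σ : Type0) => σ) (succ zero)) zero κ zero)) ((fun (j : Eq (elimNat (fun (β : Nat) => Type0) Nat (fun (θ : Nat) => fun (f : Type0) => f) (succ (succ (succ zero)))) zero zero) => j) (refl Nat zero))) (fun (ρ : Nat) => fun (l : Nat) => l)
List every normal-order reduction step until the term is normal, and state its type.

reduction (normal order):
  (fun (κ : forall (v : Nat), forall (e : Nat), Nat) => refl (Eq Nat zero (elimNat (fun (η : Nat) => elimNat (fun (o : Nat) => Type0) Nat (fun (b : Nat) => fun (σ : Type0) => σ) (succ zero)) zero κ zero)) ((fun (j : Eq (elimNat (fun (β : Nat) => Type0) Nat (fun (θ : Nat) => fun (f : Type0) => f) (succ (succ (succ zero)))) zero zero) => j) (refl Nat zero))) (fun (ρ : Nat) => fun (l : Nat) => l)
  ~> refl (Eq Nat zero (elimNat (fun (κ : Nat) => elimNat (fun (v : Nat) => Type0) Nat (fun (e : Nat) => fun (η : Type0) => η) (succ zero)) zero (fun (o : Nat) => fun (b : Nat) => b) zero)) ((fun (σ : Eq (elimNat (fun (j : Nat) => Type0) Nat (fun (β : Nat) => fun (θ : Type0) => θ) (succ (succ (succ zero)))) zero zero) => σ) (refl Nat zero))
  ~> refl (Eq Nat zero zero) ((fun (κ : Eq (elimNat (fun (v : Nat) => Type0) Nat (fun (e : Nat) => fun (η : Type0) => η) (succ (succ (succ zero)))) zero zero) => κ) (refl Nat zero))
  ~> refl (Eq Nat zero zero) (refl Nat zero)
type:
  Eq (Eq Nat zero zero) (refl Nat zero) (refl Nat zero)


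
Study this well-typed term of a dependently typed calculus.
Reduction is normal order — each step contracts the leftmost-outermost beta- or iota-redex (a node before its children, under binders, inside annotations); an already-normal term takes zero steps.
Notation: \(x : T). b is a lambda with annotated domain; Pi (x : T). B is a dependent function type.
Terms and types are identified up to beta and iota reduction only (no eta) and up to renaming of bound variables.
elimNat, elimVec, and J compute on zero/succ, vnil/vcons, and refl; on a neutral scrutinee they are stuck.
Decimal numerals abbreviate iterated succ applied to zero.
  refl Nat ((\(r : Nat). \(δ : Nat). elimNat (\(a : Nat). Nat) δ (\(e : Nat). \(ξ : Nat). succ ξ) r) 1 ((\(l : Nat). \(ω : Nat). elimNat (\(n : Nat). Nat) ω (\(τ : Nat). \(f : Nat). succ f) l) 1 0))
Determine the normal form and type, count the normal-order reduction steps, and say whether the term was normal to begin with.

resulting normal form:
  refl Nat 2
the term's type:
  Eq Nat 2 2
normal-order step count: 12
already normal: no
first contracted redex: a beta-redex


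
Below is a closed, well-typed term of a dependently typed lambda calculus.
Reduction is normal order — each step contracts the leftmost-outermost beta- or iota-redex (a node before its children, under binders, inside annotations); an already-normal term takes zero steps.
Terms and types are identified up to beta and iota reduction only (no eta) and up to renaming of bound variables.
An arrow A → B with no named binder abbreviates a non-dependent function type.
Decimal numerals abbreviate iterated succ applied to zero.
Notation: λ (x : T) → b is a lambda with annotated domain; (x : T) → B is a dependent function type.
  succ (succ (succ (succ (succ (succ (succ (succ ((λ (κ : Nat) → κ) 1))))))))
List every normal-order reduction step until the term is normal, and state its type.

reduction (normal order):
  succ (succ (succ (succ (succ (succ (succ (succ ((λ (κ : Nat) → κ) 1))))))))
  ~> 9
type:
  Nat


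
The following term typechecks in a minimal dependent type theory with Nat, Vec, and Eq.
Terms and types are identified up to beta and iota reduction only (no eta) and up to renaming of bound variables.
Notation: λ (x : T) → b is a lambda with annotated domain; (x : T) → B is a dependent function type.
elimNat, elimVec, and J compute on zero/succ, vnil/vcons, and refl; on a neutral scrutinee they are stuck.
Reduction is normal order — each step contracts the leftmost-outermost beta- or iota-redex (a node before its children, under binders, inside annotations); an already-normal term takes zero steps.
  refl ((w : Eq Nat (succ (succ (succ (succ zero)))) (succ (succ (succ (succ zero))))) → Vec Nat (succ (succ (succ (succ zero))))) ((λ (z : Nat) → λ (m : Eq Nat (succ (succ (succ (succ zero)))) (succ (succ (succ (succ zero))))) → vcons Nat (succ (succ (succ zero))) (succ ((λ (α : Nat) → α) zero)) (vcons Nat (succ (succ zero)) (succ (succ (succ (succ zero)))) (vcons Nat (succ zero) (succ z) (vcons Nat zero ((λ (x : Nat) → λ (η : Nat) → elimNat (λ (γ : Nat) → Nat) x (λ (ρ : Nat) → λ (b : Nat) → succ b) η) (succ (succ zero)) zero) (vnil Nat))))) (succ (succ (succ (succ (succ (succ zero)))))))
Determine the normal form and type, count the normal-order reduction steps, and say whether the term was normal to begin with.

reduced normal form:
  refl ((w : Eq Nat (succ (succ (succ (succ zero)))) (succ (succ (succ (succ zero))))) → Vec Nat (succ (succ (succ (succ zero))))) (λ (z : Eq Nat (succ (succ (succ (succ zero)))) (succ (succ (succ (succ zero))))) → vcons Nat (succ (succ (succ zero))) (succ zero) (vcons Nat (succ (succ zero)) (succ (succ (succ (succ zero)))) (vcons Nat (succ zero) (succ (succ (succ (succ (succ (succ (succ zero))))))) (vcons Nat zero (succ (succ zero)) (vnil Nat)))))
type:
  Eq ((w : Eq Nat (succ (succ (succ (succ zero)))) (succ (succ (succ (succ zero))))) → Vec Nat (succ (succ (succ (succ zero))))) (λ (z : Eq Nat (succ (succ (succ (succ zero)))) (succ (succ (succ (succ zero))))) → vcons Nat (succ (succ (succ zero))) (succ zero) (vcons Nat (succ (succ zero)) (succ (succ (succ (succ zero)))) (vcons Nat (succ zero) (succ (succ (succ (succ (succ (succ (succ zero))))))) (vcons Nat zero (succ (succ zero)) (vnil Nat))))) (λ (m : Eq Nat (succ (succ (succ (succ zero)))) (succ (succ (succ (succ zero))))) → vcons Nat (succ (succ (succ zero))) (succ zero) (vcons Nat (succ (succ zero)) (succ (succ (succ (succ zero)))) (vcons Nat (succ zero) (succ (succ (succ (succ (succ (succ (succ zero))))))) (vcons Nat zero (succ (succ zero)) (vnil Nat)))))
normal-order step count: 5
started in normal form: no
first redex: a beta-redex


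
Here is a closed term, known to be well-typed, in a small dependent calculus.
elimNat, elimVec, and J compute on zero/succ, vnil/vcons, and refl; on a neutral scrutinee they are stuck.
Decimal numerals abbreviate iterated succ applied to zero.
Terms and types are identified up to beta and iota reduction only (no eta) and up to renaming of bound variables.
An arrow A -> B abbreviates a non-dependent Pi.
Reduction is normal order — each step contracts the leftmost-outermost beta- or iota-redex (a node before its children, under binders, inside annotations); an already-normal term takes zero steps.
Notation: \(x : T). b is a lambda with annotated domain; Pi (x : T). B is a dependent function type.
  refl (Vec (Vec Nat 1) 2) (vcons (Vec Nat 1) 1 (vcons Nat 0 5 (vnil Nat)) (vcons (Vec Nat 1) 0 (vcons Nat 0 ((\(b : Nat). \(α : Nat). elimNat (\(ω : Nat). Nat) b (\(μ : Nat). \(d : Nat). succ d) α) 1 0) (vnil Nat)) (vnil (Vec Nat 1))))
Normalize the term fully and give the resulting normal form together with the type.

resulting normal form:
  refl (Vec (Vec Nat 1) 2) (vcons (Vec Nat 1) 1 (vcons Nat 0 5 (vnil Nat)) (vcons (Vec Nat 1) 0 (vcons Nat 0 1 (vnil Nat)) (vnil (Vec Nat 1))))
inferred type:
  Eq (Vec (Vec Nat 1) 2) (vcons (Vec Nat 1) 1 (vcons Nat 0 5 (vnil Nat)) (vcons (Vec Nat 1) 0 (vcons Nat 0 1 (vnil Nat)) (vnil (Vec Nat 1)))) (vcons (Vec Nat 1) 1 (vcons Nat 0 5 (vnil Nat)) (vcons (Vec Nat 1) 0 (vcons Nat 0 1 (vnil Nat)) (vnil (Vec Nat 1))))
observation: 3 normal-order steps normalize the term, beginning with a beta-redex.


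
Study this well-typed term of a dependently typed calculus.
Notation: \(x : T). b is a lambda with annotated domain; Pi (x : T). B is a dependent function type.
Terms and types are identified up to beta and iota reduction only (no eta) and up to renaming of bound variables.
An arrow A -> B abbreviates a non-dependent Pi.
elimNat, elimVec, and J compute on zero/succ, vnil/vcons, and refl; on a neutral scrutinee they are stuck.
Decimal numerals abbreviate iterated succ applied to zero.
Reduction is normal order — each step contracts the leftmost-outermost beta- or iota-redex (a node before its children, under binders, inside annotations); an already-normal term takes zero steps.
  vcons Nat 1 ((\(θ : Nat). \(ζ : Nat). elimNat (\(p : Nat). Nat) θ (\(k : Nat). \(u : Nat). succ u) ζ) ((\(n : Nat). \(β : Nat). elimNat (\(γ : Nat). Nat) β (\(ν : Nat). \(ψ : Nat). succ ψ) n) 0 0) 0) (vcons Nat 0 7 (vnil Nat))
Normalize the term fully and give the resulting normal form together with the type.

resulting normal form:
  vcons Nat 1 0 (vcons Nat 0 7 (vnil Nat))
inferred type:
  Vec Nat 2
observation: the leftmost-outermost redex is a beta-redex, and normalization takes 6 steps.


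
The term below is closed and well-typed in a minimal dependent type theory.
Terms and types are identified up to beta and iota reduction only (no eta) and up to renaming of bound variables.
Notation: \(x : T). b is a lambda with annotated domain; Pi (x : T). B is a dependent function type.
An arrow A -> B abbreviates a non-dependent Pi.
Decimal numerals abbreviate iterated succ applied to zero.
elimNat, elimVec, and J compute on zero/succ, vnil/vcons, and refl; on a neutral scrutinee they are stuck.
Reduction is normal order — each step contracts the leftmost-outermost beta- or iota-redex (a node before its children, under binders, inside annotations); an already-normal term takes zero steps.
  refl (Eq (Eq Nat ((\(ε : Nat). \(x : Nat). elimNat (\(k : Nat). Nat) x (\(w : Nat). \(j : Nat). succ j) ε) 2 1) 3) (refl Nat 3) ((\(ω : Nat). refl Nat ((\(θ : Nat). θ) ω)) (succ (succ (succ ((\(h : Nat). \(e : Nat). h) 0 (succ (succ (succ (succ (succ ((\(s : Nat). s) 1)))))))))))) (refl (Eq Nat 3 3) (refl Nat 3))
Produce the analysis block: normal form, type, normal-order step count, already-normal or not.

reduced normal form:
  refl (Eq (Eq Nat 3 3) (refl Nat 3) (refl Nat 3)) (refl (Eq Nat 3 3) (refl Nat 3))
type:
  Eq (Eq (Eq Nat 3 3) (refl Nat 3) (refl Nat 3)) (refl (Eq Nat 3 3) (refl Nat 3)) (refl (Eq Nat 3 3) (refl Nat 3))
steps to reach normal form (normal order): 13
started in normal form: no
first redex: a beta-redex


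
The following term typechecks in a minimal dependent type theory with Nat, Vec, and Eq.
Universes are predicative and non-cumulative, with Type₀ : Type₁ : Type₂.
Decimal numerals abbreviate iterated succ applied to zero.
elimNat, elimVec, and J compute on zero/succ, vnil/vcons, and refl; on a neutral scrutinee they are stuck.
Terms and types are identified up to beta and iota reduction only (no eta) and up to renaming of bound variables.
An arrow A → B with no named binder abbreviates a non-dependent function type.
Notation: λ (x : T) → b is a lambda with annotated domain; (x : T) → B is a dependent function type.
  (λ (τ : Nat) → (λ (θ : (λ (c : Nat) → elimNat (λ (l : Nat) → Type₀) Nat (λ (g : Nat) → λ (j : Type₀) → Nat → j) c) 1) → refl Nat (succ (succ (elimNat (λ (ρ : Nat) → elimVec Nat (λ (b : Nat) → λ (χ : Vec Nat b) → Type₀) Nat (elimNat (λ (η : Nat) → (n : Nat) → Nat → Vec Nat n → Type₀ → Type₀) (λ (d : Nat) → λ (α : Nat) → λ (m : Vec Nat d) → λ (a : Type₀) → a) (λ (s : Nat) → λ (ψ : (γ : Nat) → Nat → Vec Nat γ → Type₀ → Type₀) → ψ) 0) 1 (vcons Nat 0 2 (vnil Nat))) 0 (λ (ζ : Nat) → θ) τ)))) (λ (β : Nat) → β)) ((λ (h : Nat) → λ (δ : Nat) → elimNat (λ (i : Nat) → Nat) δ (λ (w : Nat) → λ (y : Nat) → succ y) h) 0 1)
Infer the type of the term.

the term's type:
  Eq Nat 2 2


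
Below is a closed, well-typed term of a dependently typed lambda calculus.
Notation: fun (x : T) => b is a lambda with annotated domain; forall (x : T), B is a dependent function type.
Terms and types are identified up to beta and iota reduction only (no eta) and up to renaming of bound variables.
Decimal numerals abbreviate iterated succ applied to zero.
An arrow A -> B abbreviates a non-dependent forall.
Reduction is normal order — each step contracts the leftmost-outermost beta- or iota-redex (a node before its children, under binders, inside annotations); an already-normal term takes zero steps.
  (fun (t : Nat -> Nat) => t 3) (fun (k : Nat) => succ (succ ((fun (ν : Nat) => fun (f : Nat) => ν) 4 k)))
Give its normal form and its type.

resulting normal form:
  6
inferred type:
  Nat
observation: the leftmost-outermost redex is a beta-redex, and normalization takes 4 steps.


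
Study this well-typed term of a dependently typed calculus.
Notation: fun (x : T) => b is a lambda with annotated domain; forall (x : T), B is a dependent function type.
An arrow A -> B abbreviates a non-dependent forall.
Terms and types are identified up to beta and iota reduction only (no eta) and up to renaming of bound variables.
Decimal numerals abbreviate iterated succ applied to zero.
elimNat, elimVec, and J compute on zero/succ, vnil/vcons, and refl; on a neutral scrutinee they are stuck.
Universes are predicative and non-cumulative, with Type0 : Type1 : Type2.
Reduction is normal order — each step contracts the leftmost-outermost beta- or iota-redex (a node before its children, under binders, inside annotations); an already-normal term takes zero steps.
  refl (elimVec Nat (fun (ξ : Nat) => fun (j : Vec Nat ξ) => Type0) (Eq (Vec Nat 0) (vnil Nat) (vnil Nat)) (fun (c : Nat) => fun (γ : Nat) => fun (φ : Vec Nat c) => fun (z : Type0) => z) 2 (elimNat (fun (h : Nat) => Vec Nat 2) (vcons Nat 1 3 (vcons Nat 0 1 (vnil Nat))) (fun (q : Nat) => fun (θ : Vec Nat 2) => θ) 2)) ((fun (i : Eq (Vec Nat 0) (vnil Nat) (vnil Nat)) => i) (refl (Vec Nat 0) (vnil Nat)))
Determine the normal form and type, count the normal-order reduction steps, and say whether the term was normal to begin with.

resulting normal form:
  refl (Eq (Vec Nat 0) (vnil Nat) (vnil Nat)) (refl (Vec Nat 0) (vnil Nat))
inferred type:
  Eq (Eq (Vec Nat 0) (vnil Nat) (vnil Nat)) (refl (Vec Nat 0) (vnil Nat)) (refl (Vec Nat 0) (vnil Nat))
reduction steps (normal order): 19
started in normal form: no
first contracted redex: an elimNat iota-redex


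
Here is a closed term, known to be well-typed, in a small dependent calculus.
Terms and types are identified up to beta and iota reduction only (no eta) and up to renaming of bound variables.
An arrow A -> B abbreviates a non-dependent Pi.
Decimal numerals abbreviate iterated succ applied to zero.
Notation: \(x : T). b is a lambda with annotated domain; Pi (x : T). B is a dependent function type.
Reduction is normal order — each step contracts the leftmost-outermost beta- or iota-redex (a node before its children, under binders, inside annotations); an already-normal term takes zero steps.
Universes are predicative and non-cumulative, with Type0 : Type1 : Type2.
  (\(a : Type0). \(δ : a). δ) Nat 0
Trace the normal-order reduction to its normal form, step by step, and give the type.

normal-order reduction:
  (\(a : Type0). \(δ : a). δ) Nat 0
  ~> (\(a : Nat). a) 0
  ~> 0
inferred type:
  Nat


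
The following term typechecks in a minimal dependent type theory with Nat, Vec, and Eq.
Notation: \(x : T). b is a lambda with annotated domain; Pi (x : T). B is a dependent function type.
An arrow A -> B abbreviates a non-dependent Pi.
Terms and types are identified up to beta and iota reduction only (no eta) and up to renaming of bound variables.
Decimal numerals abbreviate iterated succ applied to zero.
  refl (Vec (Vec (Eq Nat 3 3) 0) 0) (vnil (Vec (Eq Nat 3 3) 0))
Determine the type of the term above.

inferred type:
  Eq (Vec (Vec (Eq Nat 3 3) 0) 0) (vnil (Vec (Eq Nat 3 3) 0)) (vnil (Vec (Eq Nat 3 3) 0))


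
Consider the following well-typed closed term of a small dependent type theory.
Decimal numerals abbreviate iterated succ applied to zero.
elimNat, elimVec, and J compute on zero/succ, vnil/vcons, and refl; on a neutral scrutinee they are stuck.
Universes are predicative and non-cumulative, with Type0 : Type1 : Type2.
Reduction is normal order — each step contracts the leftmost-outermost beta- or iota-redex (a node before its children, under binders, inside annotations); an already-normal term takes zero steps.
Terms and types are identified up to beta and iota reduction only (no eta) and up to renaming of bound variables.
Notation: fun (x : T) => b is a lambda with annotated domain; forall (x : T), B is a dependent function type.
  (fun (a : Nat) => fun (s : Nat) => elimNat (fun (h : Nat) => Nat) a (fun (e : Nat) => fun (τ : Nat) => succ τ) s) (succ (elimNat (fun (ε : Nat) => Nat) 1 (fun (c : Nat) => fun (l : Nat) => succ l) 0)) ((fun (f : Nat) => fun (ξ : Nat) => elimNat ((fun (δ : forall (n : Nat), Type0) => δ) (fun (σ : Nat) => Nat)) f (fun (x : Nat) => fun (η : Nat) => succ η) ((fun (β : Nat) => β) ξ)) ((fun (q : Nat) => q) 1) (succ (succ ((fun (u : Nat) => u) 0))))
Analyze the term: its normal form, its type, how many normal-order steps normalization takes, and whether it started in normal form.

normal form:
  5
inferred type:
  Nat
reduction steps (normal order): 26
term was already normal: no
first contracted redex: a beta-redex


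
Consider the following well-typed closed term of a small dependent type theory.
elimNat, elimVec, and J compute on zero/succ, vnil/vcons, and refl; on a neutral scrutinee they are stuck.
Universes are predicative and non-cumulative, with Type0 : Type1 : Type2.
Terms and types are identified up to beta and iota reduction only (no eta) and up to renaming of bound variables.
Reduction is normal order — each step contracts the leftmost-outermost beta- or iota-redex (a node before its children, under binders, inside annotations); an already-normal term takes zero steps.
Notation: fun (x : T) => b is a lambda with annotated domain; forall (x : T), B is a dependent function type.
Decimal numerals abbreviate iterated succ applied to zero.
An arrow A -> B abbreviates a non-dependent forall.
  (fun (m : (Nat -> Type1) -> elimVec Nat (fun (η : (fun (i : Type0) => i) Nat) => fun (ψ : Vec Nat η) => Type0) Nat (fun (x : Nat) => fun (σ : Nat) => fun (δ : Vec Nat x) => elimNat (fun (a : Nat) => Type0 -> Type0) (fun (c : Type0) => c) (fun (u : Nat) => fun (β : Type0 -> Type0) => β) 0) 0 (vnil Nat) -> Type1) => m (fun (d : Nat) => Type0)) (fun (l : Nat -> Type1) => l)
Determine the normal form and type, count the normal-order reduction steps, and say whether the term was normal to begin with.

resulting normal form:
  fun (m : Nat) => Type0
inferred type:
  Nat -> Type1
steps to reach normal form (normal order): 2
started in normal form: no
first redex: a beta-redex


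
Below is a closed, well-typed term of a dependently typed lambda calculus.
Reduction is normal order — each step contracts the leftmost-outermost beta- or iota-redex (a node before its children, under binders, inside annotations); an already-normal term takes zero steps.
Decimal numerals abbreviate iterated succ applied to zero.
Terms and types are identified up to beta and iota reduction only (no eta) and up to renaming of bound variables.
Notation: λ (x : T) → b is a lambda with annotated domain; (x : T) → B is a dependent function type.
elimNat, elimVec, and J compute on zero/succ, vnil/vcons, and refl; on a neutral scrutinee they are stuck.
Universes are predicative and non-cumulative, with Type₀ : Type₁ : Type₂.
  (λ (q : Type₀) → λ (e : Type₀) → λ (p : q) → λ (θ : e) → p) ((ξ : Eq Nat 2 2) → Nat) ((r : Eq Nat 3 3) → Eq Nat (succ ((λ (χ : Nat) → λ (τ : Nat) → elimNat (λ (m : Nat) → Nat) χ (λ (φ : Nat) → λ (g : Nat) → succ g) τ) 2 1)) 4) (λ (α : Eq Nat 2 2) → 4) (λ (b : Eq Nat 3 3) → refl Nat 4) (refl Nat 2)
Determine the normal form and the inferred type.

normal form:
  4
inferred type:
  Nat


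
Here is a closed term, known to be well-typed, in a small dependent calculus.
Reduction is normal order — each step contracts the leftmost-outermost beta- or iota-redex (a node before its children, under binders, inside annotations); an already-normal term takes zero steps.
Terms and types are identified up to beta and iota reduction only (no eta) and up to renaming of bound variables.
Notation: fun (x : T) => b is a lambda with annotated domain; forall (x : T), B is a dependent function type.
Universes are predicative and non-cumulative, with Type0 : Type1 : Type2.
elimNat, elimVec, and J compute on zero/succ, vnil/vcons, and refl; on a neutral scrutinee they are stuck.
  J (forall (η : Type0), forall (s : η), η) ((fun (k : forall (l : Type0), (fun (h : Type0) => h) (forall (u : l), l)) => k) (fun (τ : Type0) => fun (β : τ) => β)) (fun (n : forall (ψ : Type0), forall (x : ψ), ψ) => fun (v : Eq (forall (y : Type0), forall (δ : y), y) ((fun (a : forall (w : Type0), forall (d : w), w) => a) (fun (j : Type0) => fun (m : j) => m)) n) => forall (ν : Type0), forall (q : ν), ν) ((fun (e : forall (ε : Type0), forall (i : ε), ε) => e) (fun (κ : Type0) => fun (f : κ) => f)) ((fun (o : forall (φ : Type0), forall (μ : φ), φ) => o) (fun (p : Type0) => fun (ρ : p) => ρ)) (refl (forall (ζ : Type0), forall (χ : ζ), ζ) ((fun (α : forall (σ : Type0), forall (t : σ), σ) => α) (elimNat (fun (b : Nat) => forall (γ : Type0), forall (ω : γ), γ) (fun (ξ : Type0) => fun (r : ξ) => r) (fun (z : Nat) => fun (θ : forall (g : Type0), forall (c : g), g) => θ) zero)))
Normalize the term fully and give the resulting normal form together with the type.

resulting normal form:
  fun (η : Type0) => fun (s : η) => s
the term's type:
  forall (η : Type0), forall (s : η), η
observation: the first redex contracted is a J iota-redex; the normal form is reached in 2 normal-order steps.


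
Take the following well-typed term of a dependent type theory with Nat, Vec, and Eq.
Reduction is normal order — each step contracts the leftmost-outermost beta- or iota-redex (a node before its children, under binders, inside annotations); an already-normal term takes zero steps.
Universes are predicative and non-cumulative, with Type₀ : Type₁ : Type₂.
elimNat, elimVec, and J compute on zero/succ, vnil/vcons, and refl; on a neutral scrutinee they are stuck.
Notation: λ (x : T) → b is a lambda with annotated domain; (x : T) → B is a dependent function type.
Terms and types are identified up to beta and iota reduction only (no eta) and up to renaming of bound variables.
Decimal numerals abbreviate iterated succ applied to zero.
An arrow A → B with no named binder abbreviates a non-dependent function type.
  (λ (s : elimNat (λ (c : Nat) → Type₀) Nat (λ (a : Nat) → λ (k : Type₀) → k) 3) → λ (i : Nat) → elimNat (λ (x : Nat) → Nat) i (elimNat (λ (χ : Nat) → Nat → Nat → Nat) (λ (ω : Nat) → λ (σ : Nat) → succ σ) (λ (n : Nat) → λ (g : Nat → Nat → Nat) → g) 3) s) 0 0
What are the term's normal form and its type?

resulting normal form:
  0
type:
  Nat


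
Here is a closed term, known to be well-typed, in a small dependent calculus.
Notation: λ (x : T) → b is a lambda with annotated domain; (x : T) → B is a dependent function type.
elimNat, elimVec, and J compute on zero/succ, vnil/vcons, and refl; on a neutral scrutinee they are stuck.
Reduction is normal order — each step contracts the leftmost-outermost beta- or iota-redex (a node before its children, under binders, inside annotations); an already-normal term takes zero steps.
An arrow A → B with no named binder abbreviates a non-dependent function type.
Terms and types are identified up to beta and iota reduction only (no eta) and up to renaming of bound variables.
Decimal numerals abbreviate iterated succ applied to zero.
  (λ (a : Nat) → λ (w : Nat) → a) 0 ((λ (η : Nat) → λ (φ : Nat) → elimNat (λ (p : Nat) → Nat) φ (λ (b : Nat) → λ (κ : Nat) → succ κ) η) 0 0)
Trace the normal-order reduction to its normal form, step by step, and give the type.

normal-order reduction sequence:
  (λ (a : Nat) → λ (w : Nat) → a) 0 ((λ (η : Nat) → λ (φ : Nat) → elimNat (λ (p : Nat) → Nat) φ (λ (b : Nat) → λ (κ : Nat) → succ κ) η) 0 0)
  ~> (λ (a : Nat) → 0) ((λ (w : Nat) → λ (η : Nat) → elimNat (λ (φ : Nat) → Nat) η (λ (p : Nat) → λ (b : Nat) → succ b) w) 0 0)
  ~> 0
the term's type:
  Nat


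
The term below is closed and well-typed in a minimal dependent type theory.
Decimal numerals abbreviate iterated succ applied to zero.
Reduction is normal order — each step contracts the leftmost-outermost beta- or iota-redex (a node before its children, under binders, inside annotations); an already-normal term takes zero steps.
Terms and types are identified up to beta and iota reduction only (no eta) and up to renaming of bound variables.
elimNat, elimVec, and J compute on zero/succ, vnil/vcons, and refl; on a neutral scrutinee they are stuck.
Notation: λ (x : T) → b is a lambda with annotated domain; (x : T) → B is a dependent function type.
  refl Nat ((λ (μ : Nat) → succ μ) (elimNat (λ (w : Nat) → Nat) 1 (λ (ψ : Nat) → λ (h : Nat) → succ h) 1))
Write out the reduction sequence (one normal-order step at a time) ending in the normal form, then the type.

normal-order reduction sequence:
  refl Nat ((λ (μ : Nat) → succ μ) (elimNat (λ (w : Nat) → Nat) 1 (λ (ψ : Nat) → λ (h : Nat) → succ h) 1))
  ~> refl Nat (succ (elimNat (λ (μ : Nat) → Nat) 1 (λ (w : Nat) → λ (ψ : Nat) → succ ψ) 1))
  ~> refl Nat (succ ((λ (μ : Nat) → λ (w : Nat) → succ w) 0 (elimNat (λ (ψ : Nat) → Nat) 1 (λ (h : Nat) → λ (χ : Nat) → succ χ) 0)))
  ~> refl Nat (succ ((λ (μ : Nat) → succ μ) (elimNat (λ (w : Nat) → Nat) 1 (λ (ψ : Nat) → λ (h : Nat) → succ h) 0)))
  ~> refl Nat (succ (succ (elimNat (λ (μ : Nat) → Nat) 1 (λ (w : Nat) → λ (ψ : Nat) → succ ψ) 0)))
  ~> refl Nat 3
the term's type:
  Eq Nat 3 3


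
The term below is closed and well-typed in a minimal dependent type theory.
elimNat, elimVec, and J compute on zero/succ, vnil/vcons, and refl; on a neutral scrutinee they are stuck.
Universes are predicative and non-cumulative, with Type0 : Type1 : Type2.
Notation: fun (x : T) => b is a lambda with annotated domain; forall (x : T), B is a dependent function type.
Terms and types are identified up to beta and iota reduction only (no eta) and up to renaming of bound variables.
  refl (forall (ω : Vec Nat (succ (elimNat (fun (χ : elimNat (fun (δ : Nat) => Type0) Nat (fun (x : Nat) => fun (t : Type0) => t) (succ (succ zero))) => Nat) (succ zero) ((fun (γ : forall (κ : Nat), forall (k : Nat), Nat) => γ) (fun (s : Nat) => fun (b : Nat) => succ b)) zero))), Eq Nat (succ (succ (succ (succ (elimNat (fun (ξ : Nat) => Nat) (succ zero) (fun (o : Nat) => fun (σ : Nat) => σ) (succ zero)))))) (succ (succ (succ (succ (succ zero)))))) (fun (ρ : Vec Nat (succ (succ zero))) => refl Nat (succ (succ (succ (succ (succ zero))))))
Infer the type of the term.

inferred type:
  Eq (forall (ω : Vec Nat (succ (succ zero))), Eq Nat (succ (succ (succ (succ (succ zero))))) (succ (succ (succ (succ (succ zero)))))) (fun (χ : Vec Nat (succ (succ zero))) => refl Nat (succ (succ (succ (succ (succ zero)))))) (fun (δ : Vec Nat (succ (succ zero))) => refl Nat (succ (succ (succ (succ (succ zero))))))


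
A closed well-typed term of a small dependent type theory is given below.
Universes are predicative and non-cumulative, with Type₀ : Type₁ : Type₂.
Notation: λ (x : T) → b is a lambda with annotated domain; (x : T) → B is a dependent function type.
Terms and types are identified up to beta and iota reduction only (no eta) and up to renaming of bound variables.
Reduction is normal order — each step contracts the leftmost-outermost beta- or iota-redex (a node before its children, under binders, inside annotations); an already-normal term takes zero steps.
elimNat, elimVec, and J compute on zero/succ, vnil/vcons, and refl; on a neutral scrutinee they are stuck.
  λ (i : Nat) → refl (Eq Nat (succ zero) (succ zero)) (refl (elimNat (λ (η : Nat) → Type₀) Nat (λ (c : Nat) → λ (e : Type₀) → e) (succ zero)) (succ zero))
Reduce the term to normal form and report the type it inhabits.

resulting normal form:
  λ (i : Nat) → refl (Eq Nat (succ zero) (succ zero)) (refl Nat (succ zero))
type:
  (i : Nat) → Eq (Eq Nat (succ zero) (succ zero)) (refl Nat (succ zero)) (refl Nat (succ zero))
observation: reduction starts at an elimNat iota-redex, and 4 normal-order steps reach the normal form.


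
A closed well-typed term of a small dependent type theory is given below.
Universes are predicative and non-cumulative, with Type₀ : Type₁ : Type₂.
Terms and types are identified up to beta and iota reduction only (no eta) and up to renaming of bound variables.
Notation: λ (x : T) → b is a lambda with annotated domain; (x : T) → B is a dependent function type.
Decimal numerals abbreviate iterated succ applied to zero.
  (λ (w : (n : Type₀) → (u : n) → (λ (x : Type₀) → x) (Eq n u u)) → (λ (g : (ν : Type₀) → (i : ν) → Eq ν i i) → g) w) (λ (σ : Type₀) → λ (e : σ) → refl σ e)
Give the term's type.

type:
  (w : Type₀) → (n : w) → Eq w n n


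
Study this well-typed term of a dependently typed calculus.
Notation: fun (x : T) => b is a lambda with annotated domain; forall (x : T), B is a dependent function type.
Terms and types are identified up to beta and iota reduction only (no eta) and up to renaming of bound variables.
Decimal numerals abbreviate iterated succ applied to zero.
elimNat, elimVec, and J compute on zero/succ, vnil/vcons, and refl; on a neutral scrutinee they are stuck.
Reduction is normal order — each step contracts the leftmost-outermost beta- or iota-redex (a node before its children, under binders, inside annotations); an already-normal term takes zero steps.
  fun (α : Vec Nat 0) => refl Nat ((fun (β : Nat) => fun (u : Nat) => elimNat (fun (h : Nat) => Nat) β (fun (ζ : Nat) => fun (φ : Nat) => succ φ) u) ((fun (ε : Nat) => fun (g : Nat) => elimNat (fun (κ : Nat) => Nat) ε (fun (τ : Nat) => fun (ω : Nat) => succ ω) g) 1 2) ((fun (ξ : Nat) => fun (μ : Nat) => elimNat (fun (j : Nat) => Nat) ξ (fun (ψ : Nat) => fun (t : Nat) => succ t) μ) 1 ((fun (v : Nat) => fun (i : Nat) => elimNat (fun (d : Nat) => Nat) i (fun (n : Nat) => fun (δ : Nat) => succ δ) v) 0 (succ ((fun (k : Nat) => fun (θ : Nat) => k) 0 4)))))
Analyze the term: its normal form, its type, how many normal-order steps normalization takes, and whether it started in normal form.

reduced normal form:
  fun (α : Vec Nat 0) => refl Nat 5
type:
  forall (α : Vec Nat 0), Eq Nat 5 5
steps to reach normal form (normal order): 29
already normal: no
first redex: a beta-redex


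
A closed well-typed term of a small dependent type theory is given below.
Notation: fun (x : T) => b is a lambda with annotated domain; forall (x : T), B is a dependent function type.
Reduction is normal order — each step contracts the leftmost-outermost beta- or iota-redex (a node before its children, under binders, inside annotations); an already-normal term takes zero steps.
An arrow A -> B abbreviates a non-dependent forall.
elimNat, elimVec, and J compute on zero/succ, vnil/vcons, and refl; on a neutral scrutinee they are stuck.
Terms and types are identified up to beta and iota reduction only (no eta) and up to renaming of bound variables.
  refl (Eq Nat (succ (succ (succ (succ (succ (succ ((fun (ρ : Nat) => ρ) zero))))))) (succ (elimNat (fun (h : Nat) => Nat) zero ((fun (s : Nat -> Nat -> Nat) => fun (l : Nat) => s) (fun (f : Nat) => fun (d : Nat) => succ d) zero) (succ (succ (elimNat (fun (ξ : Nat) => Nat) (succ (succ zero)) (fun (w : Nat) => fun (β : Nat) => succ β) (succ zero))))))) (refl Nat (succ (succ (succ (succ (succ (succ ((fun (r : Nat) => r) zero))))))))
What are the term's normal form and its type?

resulting normal form:
  refl (Eq Nat (succ (succ (succ (succ (succ (succ zero)))))) (succ (succ (succ (succ (succ (succ zero))))))) (refl Nat (succ (succ (succ (succ (succ (succ zero)))))))
type:
  Eq (Eq Nat (succ (succ (succ (succ (succ (succ zero)))))) (succ (succ (succ (succ (succ (succ zero))))))) (refl Nat (succ (succ (succ (succ (succ (succ zero))))))) (refl Nat (succ (succ (succ (succ (succ (succ zero)))))))


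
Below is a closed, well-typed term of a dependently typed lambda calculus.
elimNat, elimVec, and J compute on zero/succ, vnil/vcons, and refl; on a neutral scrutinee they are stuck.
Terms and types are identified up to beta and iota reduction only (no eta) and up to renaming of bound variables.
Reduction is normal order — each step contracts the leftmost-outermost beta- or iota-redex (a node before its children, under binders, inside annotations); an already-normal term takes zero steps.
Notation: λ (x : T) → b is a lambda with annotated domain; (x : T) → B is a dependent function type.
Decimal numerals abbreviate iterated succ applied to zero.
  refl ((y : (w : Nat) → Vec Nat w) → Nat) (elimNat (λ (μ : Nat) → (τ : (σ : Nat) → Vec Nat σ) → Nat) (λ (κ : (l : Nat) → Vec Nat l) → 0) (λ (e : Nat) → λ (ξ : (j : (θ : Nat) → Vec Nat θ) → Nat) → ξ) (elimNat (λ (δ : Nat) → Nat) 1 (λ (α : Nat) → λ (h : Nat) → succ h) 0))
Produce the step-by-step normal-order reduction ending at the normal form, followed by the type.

reduction (normal order):
  refl ((y : (w : Nat) → Vec Nat w) → Nat) (elimNat (λ (μ : Nat) → (τ : (σ : Nat) → Vec Nat σ) → Nat) (λ (κ : (l : Nat) → Vec Nat l) → 0) (λ (e : Nat) → λ (ξ : (j : (θ : Nat) → Vec Nat θ) → Nat) → ξ) (elimNat (λ (δ : Nat) → Nat) 1 (λ (α : Nat) → λ (h : Nat) → succ h) 0))
  ~> refl ((y : (w : Nat) → Vec Nat w) → Nat) (elimNat (λ (μ : Nat) → (τ : (σ : Nat) → Vec Nat σ) → Nat) (λ (κ : (l : Nat) → Vec Nat l) → 0) (λ (e : Nat) → λ (ξ : (j : (θ : Nat) → Vec Nat θ) → Nat) → ξ) 1)
  ~> refl ((y : (w : Nat) → Vec Nat w) → Nat) ((λ (μ : Nat) → λ (τ : (σ : (κ : Nat) → Vec Nat κ) → Nat) → τ) 0 (elimNat (λ (l : Nat) → (e : (ξ : Nat) → Vec Nat ξ) → Nat) (λ (j : (θ : Nat) → Vec Nat θ) → 0) (λ (δ : Nat) → λ (α : (h : (u : Nat) → Vec Nat u) → Nat) → α) 0))
  ~> refl ((y : (w : Nat) → Vec Nat w) → Nat) ((λ (μ : (τ : (σ : Nat) → Vec Nat σ) → Nat) → μ) (elimNat (λ (κ : Nat) → (l : (e : Nat) → Vec Nat e) → Nat) (λ (ξ : (j : Nat) → Vec Nat j) → 0) (λ (θ : Nat) → λ (δ : (α : (h : Nat) → Vec Nat h) → Nat) → δ) 0))
  ~> refl ((y : (w : Nat) → Vec Nat w) → Nat) (elimNat (λ (μ : Nat) → (τ : (σ : Nat) → Vec Nat σ) → Nat) (λ (κ : (l : Nat) → Vec Nat l) → 0) (λ (e : Nat) → λ (ξ : (j : (θ : Nat) → Vec Nat θ) → Nat) → ξ) 0)
  ~> refl ((y : (w : Nat) → Vec Nat w) → Nat) (λ (μ : (τ : Nat) → Vec Nat τ) → 0)
the term's type:
  Eq ((y : (w : Nat) → Vec Nat w) → Nat) (λ (μ : (τ : Nat) → Vec Nat τ) → 0) (λ (σ : (κ : Nat) → Vec Nat κ) → 0)
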